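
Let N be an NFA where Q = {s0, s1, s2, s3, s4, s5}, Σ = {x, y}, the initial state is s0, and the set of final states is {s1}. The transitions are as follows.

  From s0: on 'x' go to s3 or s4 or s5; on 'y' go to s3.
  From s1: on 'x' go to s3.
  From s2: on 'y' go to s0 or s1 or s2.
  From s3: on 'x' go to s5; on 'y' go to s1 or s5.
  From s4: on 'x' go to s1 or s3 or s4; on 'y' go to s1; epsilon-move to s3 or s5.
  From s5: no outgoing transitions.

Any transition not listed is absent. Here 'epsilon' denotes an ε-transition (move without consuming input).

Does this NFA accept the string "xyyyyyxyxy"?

Start in {s0}.
Read 'x': s0→{s3, s4, s5}; now {s3, s4, s5}.
Read 'y': s3→{s1, s5}, s4→{s1}, s5→∅; now {s1, s5}.
Read 'y': s1→∅, s5→∅; now ∅.
The set is empty and remains empty for the remaining 7 symbols.
The final set ∅ contains no accepting state.

No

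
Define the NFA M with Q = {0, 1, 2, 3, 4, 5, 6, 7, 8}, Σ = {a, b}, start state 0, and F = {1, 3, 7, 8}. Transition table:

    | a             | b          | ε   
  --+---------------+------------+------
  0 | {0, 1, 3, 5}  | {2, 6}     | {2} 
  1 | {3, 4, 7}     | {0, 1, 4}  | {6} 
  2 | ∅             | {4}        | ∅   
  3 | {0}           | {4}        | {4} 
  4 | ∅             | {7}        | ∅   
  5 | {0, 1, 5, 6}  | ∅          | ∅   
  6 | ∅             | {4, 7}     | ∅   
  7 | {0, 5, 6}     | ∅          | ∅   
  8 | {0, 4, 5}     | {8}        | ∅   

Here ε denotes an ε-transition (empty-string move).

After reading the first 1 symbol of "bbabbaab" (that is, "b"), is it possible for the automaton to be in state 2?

Start: ε-closure({0}) = {0, 2}.
Read 'b': 0→{2, 6}, 2→{4}; now {2, 4, 6}.
State 2 is in {2, 4, 6}.

Yes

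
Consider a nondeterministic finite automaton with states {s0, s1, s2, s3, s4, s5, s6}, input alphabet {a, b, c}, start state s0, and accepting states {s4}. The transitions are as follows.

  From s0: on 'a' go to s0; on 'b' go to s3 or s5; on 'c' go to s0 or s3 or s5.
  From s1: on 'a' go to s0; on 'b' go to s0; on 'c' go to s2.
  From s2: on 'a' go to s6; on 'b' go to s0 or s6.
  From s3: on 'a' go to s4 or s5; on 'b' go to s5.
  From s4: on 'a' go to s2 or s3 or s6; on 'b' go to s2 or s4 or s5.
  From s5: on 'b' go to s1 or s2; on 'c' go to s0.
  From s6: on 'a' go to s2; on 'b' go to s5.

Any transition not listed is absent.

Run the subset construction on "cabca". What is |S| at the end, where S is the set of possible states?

2

Start in {s0}.
Read 'c': {s0} → {s0, s3, s5}.
Read 'a': {s0, s3, s5} → {s0, s4, s5}.
Read 'b': {s0, s4, s5} → {s1, s2, s3, s4, s5}.
Read 'c': {s1, s2, s3, s4, s5} → {s0, s2}.
Read 'a': {s0, s2} → {s0, s6}.
That set has 2 states.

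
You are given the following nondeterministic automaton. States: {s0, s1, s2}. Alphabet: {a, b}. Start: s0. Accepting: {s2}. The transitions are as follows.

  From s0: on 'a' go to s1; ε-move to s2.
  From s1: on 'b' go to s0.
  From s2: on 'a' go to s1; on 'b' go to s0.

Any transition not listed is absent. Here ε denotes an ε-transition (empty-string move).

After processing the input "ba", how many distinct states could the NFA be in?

Start: ε-closure({s0}) = {s0, s2}.
Read 'b': s0→∅, s2→{s0}; union {s0}; ε-closure = {s0, s2}.
Read 'a': s0→{s1}, s2→{s1}; now {s1}.
That set has 1 state.

1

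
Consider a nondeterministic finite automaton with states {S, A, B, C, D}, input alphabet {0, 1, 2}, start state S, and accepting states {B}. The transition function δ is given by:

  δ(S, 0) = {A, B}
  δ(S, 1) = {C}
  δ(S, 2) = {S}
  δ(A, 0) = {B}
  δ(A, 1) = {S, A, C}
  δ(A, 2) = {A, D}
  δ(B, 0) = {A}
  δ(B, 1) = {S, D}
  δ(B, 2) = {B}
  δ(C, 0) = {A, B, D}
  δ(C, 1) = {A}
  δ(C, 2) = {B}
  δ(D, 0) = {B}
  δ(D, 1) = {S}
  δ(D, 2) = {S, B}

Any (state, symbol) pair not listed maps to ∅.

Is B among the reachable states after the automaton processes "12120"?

Start in {S}.
Read '1': S→{C}; now {C}.
Read '2': C→{B}; now {B}.
Read '1': B→{S, D}; now {S, D}.
Read '2': S→{S}, D→{S, B}; now {S, B}.
Read '0': S→{A, B}, B→{A}; now {A, B}.
State B is in {A, B}.

Yes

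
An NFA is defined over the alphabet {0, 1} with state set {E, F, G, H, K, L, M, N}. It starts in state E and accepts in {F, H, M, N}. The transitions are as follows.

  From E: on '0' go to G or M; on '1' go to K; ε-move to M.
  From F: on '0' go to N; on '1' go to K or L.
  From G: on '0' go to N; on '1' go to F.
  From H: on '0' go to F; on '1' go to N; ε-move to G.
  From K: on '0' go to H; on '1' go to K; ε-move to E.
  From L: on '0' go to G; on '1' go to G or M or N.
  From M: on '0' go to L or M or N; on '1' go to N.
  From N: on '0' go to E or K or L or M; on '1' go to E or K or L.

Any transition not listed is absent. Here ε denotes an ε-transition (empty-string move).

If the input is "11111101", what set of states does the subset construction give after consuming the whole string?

{E, F, G, K, L, M, N}

Start: ε-closure({E}) = {E, M}.
Read '1': E→{K}, M→{N}; union {K, N}; ε-closure = {E, K, M, N}.
Read '1': E→{K}, K→{K}, M→{N}, N→{E, K, L}; union {E, K, L, N}; ε-closure = {E, K, L, M, N}.
Read '1': E→{K}, K→{K}, L→{G, M, N}, M→{N}, N→{E, K, L}; now {E, G, K, L, M, N}.
Read '1': E→{K}, G→{F}, K→{K}, L→{G, M, N}, M→{N}, N→{E, K, L}; now {E, F, G, K, L, M, N}.
Read '1': E→{K}, F→{K, L}, G→{F}, K→{K}, L→{G, M, N}, M→{N}, N→{E, K, L}; now {E, F, G, K, L, M, N}.
Read '1': E→{K}, F→{K, L}, G→{F}, K→{K}, L→{G, M, N}, M→{N}, N→{E, K, L}; now {E, F, G, K, L, M, N}.
Read '0': E→{G, M}, F→{N}, G→{N}, K→{H}, L→{G}, M→{L, M, N}, N→{E, K, L, M}; now {E, G, H, K, L, M, N}.
Read '1': E→{K}, G→{F}, H→{N}, K→{K}, L→{G, M, N}, M→{N}, N→{E, K, L}; now {E, F, G, K, L, M, N}.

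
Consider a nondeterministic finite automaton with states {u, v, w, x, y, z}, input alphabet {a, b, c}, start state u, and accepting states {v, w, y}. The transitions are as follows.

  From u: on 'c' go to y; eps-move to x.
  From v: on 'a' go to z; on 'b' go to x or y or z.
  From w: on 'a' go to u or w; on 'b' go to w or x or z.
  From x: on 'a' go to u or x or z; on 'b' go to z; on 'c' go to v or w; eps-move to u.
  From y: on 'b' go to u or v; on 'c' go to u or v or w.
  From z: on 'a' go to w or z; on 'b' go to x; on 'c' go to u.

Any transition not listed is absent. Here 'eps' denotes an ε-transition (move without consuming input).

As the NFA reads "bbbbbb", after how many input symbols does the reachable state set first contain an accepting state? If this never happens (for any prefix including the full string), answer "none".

Start: ε-closure({u}) = {u, x}.
Read 'b': {u, x} → {z}.
Read 'b': {z} → {u, x}.
Read 'b': {u, x} → {z}.
Read 'b': {z} → {u, x}.
Read 'b': {u, x} → {z}.
Read 'b': {z} → {u, x}.
No reachable set along the way intersects F.

none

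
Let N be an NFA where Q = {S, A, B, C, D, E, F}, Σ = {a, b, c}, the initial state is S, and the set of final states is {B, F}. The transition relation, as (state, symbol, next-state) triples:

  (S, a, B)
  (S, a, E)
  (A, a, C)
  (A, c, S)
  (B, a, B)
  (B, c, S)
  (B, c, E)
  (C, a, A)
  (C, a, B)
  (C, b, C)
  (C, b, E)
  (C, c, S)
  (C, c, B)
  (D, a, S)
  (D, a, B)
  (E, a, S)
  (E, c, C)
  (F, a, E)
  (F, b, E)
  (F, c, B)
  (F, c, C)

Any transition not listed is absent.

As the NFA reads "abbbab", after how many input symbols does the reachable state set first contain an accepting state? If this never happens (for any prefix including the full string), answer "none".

1

Start in {S}.
Read 'a': S→{B, E}; now {B, E}.
None of the earlier sets intersect F, but {B, E} does.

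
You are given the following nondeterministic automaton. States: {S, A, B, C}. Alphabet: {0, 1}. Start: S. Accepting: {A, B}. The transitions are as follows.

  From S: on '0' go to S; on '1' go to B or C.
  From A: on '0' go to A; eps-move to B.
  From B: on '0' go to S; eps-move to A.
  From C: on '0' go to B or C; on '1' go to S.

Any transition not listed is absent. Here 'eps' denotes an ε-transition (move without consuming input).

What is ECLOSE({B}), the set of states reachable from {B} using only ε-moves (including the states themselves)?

Begin with {B}.
ε-move B → A; add A.

{A, B}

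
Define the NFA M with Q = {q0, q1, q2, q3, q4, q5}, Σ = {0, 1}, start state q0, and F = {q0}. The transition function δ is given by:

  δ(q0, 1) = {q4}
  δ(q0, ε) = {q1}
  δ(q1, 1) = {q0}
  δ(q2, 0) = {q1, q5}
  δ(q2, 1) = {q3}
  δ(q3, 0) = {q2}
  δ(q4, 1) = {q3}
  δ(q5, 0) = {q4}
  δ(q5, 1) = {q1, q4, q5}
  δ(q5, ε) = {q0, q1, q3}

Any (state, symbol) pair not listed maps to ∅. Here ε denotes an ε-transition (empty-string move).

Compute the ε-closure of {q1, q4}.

{q1, q4}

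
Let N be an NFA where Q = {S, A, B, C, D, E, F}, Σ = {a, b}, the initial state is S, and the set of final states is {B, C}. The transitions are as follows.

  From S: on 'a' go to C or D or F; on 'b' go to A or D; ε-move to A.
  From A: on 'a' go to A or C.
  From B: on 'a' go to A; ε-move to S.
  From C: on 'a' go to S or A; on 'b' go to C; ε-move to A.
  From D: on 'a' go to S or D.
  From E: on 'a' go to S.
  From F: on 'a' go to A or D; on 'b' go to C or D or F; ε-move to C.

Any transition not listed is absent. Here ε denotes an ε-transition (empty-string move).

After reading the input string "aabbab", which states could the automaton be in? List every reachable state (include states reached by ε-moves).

{A, C, D}

Start: ε-closure({S}) = {S, A}.
Read 'a': {S, A} → {A, C, D, F}.
Read 'a': {A, C, D, F} → {S, A, C, D}.
Read 'b': {S, A, C, D} → {A, C, D}.
Read 'b': {A, C, D} → {A, C}.
Read 'a': {A, C} → {S, A, C}.
Read 'b': {S, A, C} → {A, C, D}.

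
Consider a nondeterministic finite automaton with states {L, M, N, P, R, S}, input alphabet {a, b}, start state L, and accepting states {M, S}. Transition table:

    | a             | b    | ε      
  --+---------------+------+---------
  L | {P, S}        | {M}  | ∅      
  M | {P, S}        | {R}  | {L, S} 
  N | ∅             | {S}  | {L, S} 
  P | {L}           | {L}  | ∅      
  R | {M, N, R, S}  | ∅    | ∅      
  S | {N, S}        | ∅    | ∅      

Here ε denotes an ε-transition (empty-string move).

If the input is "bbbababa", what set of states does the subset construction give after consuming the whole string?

Start in {L}.
Read 'b': L→{M}; union {M}; ε-closure = {L, M, S}.
Read 'b': L→{M}, M→{R}, S→∅; union {M, R}; ε-closure = {L, M, R, S}.
Read 'b': L→{M}, M→{R}, R→∅, S→∅; union {M, R}; ε-closure = {L, M, R, S}.
Read 'a': L→{P, S}, M→{P, S}, R→{M, N, R, S}, S→{N, S}; union {M, N, P, R, S}; ε-closure = {L, M, N, P, R, S}.
Read 'b': L→{M}, M→{R}, N→{S}, P→{L}, R→∅, S→∅; now {L, M, R, S}.
Read 'a': L→{P, S}, M→{P, S}, R→{M, N, R, S}, S→{N, S}; union {M, N, P, R, S}; ε-closure = {L, M, N, P, R, S}.
Read 'b': L→{M}, M→{R}, N→{S}, P→{L}, R→∅, S→∅; now {L, M, R, S}.
Read 'a': L→{P, S}, M→{P, S}, R→{M, N, R, S}, S→{N, S}; union {M, N, P, R, S}; ε-closure = {L, M, N, P, R, S}.

{L, M, N, P, R, S}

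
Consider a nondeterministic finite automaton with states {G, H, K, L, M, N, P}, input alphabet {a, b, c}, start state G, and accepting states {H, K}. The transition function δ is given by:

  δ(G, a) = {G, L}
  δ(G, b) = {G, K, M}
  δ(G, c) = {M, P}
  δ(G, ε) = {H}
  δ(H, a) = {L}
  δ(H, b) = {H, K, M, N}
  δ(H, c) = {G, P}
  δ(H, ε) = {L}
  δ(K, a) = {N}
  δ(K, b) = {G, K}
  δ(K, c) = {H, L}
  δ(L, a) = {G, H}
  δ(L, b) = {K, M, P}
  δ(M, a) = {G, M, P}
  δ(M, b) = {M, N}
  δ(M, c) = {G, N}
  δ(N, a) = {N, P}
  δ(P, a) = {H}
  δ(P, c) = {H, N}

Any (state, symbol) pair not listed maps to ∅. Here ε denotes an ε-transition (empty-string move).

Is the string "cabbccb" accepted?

Yes

Start: ε-closure({G}) = {G, H, L}.
Read 'c': {G, H, L} → {G, H, L, M, P}.
Read 'a': {G, H, L, M, P} → {G, H, L, M, P}.
Read 'b': {G, H, L, M, P} → {G, H, K, L, M, N, P}.
Read 'b': {G, H, K, L, M, N, P} → {G, H, K, L, M, N, P}.
Read 'c': {G, H, K, L, M, N, P} → {G, H, L, M, N, P}.
Read 'c': {G, H, L, M, N, P} → {G, H, L, M, N, P}.
Read 'b': {G, H, L, M, N, P} → {G, H, K, L, M, N, P}.
The final set {G, H, K, L, M, N, P} contains the accepting states H, K.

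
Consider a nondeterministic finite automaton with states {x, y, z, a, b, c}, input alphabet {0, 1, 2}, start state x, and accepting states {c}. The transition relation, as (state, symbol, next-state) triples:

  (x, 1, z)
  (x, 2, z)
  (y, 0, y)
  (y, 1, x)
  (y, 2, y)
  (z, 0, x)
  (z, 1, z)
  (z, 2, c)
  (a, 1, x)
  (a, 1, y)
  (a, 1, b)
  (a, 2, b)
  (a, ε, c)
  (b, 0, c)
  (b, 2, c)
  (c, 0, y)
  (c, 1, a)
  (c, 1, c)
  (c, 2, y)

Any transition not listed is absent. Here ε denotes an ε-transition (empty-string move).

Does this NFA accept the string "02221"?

No

Start in {x}.
Read '0': x→∅; now ∅.
The set is empty and remains empty for the remaining 4 symbols.
The final set ∅ contains no accepting state.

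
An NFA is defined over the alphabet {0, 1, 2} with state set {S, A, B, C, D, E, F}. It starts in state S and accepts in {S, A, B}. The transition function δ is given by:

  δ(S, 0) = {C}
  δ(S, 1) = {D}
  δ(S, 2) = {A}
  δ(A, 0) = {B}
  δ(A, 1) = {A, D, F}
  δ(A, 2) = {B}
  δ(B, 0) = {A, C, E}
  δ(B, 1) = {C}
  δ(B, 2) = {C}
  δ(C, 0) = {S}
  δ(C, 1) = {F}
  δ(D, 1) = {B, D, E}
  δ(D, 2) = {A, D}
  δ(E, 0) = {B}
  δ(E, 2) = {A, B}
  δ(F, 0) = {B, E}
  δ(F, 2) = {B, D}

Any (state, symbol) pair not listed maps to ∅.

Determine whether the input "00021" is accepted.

Start in {S}.
Read '0': S→{C}; now {C}.
Read '0': C→{S}; now {S}.
Read '0': S→{C}; now {C}.
Read '2': C→∅; now ∅.
The set is empty and remains empty for the remaining 1 symbol.
The final set ∅ contains no accepting state.

No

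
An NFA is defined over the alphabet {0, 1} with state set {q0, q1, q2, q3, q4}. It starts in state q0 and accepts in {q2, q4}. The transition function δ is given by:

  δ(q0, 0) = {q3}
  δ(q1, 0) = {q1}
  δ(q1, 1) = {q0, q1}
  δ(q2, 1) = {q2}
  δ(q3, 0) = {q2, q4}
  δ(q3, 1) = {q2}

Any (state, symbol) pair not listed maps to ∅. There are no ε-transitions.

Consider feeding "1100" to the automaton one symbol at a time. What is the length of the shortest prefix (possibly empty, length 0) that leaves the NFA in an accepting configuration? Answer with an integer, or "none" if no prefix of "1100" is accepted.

none

Start in {q0}.
Read '1': {q0} → ∅.
The set is empty and remains empty for the remaining 3 symbols.
No reachable set along the way intersects F.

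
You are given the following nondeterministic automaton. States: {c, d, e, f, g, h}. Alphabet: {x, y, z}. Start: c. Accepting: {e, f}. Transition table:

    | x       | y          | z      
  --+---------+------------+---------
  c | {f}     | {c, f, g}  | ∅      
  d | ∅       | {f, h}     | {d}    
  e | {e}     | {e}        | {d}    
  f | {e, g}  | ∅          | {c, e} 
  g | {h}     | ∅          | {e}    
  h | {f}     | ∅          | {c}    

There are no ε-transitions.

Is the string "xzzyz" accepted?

Yes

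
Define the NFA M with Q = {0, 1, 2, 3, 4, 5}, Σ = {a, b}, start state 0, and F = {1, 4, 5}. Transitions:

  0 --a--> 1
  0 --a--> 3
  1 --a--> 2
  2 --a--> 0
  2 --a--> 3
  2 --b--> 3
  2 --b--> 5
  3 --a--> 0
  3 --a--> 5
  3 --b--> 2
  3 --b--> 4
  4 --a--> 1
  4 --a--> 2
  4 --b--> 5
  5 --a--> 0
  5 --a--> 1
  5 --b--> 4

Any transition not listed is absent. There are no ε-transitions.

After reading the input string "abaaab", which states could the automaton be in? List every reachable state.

Start in {0}.
Read 'a': {0} → {1, 3}.
Read 'b': {1, 3} → {2, 4}.
Read 'a': {2, 4} → {0, 1, 2, 3}.
Read 'a': {0, 1, 2, 3} → {0, 1, 2, 3, 5}.
Read 'a': {0, 1, 2, 3, 5} → {0, 1, 2, 3, 5}.
Read 'b': {0, 1, 2, 3, 5} → {2, 3, 4, 5}.

{2, 3, 4, 5}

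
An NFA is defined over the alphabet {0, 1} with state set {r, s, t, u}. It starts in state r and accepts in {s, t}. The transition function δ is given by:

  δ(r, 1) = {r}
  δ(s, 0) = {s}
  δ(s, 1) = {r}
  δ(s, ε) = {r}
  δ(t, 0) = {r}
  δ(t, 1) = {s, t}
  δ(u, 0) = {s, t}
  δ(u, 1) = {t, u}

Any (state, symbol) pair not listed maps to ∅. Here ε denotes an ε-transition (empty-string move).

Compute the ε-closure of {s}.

Begin with {s}.
ε-move s → r; add r.

{r, s}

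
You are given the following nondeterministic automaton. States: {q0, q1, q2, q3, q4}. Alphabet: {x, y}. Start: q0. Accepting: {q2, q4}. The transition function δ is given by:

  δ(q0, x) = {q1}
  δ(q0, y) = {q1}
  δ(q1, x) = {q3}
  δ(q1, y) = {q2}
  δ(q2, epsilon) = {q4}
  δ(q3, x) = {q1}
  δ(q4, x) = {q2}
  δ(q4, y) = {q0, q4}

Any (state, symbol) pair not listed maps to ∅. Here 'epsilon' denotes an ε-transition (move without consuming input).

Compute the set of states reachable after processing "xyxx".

Start in {q0}.
Read 'x': {q0} → {q1}.
Read 'y': {q1} → {q2, q4}.
Read 'x': {q2, q4} → {q2, q4}.
Read 'x': {q2, q4} → {q2, q4}.

{q2, q4}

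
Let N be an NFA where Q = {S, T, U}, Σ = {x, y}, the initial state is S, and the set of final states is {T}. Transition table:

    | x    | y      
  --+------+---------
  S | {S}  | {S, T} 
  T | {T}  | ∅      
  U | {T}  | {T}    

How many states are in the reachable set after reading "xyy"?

Start in {S}.
Read 'x': {S} → {S}.
Read 'y': {S} → {S, T}.
Read 'y': {S, T} → {S, T}.
That set has 2 states.

2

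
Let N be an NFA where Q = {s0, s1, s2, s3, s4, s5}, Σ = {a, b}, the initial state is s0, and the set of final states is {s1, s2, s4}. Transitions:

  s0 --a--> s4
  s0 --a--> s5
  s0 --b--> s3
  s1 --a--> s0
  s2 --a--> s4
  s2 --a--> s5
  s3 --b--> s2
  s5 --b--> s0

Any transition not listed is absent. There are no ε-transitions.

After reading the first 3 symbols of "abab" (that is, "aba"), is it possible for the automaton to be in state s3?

No

Start in {s0}.
Read 'a': {s0} → {s4, s5}.
Read 'b': {s4, s5} → {s0}.
Read 'a': {s0} → {s4, s5}.
State s3 is not in {s4, s5}.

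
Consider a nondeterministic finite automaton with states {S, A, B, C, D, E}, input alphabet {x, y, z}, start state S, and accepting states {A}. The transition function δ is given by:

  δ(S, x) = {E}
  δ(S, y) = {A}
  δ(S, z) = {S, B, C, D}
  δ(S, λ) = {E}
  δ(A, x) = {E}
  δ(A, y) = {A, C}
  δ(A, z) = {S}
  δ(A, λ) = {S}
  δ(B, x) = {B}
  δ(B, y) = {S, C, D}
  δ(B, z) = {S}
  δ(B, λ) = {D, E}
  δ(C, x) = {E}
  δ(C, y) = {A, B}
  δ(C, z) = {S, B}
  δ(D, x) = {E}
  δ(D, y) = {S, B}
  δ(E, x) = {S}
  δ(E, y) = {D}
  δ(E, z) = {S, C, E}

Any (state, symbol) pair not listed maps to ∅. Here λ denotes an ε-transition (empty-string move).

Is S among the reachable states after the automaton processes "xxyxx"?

Yes

Start: ε-closure({S}) = {S, E}.
Read 'x': {S, E} → {S, E}.
Read 'x': {S, E} → {S, E}.
Read 'y': {S, E} → {S, A, D, E}.
Read 'x': {S, A, D, E} → {S, E}.
Read 'x': {S, E} → {S, E}.
State S is in {S, E}.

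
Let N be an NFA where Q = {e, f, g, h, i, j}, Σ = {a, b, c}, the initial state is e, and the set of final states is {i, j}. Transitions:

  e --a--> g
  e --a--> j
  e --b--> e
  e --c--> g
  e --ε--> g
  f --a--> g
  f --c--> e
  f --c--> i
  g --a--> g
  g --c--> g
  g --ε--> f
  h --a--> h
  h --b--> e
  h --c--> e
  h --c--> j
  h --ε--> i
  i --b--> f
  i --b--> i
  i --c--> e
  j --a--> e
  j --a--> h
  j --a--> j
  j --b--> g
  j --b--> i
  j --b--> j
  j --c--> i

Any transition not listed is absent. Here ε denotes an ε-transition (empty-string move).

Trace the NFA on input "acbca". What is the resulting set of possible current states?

{f, g, j}

Start: ε-closure({e}) = {e, f, g}.
Read 'a': {e, f, g} → {f, g, j}.
Read 'c': {f, g, j} → {e, f, g, i}.
Read 'b': {e, f, g, i} → {e, f, g, i}.
Read 'c': {e, f, g, i} → {e, f, g, i}.
Read 'a': {e, f, g, i} → {f, g, j}.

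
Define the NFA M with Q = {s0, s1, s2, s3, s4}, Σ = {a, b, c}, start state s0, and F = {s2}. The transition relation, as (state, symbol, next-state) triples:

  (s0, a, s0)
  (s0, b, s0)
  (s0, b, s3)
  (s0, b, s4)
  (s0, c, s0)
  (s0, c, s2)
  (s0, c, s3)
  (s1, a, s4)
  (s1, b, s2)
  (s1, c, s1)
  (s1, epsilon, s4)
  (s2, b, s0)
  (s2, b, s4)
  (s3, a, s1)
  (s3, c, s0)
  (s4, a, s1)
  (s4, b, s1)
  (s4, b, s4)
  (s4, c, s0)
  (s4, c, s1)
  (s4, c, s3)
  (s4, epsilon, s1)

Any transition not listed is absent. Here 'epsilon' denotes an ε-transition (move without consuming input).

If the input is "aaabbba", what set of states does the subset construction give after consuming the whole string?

{s0, s1, s4}

Start in {s0}.
Read 'a': {s0} → {s0}.
Read 'a': {s0} → {s0}.
Read 'a': {s0} → {s0}.
Read 'b': {s0} → {s0, s1, s3, s4}.
Read 'b': {s0, s1, s3, s4} → {s0, s1, s2, s3, s4}.
Read 'b': {s0, s1, s2, s3, s4} → {s0, s1, s2, s3, s4}.
Read 'a': {s0, s1, s2, s3, s4} → {s0, s1, s4}.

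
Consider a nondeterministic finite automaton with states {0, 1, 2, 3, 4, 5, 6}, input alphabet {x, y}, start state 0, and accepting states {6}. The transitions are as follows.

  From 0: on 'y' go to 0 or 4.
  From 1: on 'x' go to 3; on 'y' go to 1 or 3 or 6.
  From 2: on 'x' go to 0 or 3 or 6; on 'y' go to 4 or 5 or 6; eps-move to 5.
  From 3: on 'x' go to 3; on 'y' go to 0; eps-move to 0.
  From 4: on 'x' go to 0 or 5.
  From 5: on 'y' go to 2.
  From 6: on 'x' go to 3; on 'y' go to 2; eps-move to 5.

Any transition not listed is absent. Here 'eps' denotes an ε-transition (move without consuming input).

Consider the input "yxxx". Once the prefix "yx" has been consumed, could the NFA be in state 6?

No

Start in {0}.
Read 'y': {0} → {0, 4}.
Read 'x': {0, 4} → {0, 5}.
State 6 is not in {0, 5}.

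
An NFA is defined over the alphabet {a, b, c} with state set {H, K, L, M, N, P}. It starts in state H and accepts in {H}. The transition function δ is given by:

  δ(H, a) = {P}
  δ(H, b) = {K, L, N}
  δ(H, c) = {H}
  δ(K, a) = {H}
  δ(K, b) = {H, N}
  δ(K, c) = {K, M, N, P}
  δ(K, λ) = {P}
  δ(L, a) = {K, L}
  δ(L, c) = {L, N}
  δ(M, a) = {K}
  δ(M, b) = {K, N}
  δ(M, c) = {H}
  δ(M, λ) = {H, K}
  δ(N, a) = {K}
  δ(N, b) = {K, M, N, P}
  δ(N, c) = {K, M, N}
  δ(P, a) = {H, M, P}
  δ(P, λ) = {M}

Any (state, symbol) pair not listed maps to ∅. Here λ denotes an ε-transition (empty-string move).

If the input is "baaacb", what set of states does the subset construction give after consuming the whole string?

{H, K, L, M, N, P}

Start in {H}.
Read 'b': H→{K, L, N}; union {K, L, N}; ε-closure = {H, K, L, M, N, P}.
Read 'a': H→{P}, K→{H}, L→{K, L}, M→{K}, N→{K}, P→{H, M, P}; now {H, K, L, M, P}.
Read 'a': H→{P}, K→{H}, L→{K, L}, M→{K}, P→{H, M, P}; now {H, K, L, M, P}.
Read 'a': H→{P}, K→{H}, L→{K, L}, M→{K}, P→{H, M, P}; now {H, K, L, M, P}.
Read 'c': H→{H}, K→{K, M, N, P}, L→{L, N}, M→{H}, P→∅; now {H, K, L, M, N, P}.
Read 'b': H→{K, L, N}, K→{H, N}, L→∅, M→{K, N}, N→{K, M, N, P}, P→∅; now {H, K, L, M, N, P}.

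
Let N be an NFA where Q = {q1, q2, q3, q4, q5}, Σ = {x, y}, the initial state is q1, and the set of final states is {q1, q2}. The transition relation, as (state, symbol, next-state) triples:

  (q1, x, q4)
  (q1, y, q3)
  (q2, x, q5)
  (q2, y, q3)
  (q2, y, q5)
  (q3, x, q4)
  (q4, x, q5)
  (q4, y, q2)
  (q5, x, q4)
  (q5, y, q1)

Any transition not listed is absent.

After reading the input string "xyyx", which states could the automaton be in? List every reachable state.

{q4}

Start in {q1}.
Read 'x': q1→{q4}; now {q4}.
Read 'y': q4→{q2}; now {q2}.
Read 'y': q2→{q3, q5}; now {q3, q5}.
Read 'x': q3→{q4}, q5→{q4}; now {q4}.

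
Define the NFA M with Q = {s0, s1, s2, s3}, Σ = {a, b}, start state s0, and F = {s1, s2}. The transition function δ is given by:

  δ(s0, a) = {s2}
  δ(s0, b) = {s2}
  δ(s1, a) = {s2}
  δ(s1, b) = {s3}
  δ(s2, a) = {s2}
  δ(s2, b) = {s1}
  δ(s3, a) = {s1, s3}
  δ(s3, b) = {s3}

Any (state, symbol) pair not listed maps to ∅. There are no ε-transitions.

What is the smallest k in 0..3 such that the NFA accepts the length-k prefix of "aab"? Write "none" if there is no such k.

1

Start in {s0}.
Read 'a': s0→{s2}; now {s2}.
None of the earlier sets intersect F, but {s2} does.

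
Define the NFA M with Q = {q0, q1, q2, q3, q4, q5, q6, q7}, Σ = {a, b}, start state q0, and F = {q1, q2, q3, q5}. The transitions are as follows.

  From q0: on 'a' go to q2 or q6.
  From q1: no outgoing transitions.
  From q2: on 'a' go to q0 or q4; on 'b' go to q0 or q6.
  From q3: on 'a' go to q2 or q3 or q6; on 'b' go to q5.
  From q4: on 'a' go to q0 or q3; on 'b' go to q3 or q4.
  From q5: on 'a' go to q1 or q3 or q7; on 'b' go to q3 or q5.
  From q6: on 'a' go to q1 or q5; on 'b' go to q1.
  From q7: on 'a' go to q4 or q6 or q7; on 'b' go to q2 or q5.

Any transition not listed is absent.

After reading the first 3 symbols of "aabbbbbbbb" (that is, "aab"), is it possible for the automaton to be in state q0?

Start in {q0}.
Read 'a': q0→{q2, q6}; now {q2, q6}.
Read 'a': q2→{q0, q4}, q6→{q1, q5}; now {q0, q1, q4, q5}.
Read 'b': q0→∅, q1→∅, q4→{q3, q4}, q5→{q3, q5}; now {q3, q4, q5}.
State q0 is not in {q3, q4, q5}.

No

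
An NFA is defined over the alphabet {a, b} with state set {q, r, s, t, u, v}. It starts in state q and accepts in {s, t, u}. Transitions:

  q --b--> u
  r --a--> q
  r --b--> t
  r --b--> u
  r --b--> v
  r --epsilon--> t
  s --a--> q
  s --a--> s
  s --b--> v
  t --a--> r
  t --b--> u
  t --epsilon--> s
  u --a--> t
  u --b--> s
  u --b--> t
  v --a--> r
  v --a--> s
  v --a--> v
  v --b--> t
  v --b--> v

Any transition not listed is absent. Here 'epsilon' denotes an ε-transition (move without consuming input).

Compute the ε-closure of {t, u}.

{s, t, u}

Begin with {t, u}.
ε-move t → s; add s.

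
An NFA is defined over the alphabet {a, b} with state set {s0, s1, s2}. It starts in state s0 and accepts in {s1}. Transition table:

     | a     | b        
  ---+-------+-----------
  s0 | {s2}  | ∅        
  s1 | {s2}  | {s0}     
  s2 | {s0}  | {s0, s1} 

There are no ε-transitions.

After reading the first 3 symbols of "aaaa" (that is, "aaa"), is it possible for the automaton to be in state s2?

Yes

Start in {s0}.
Read 'a': s0→{s2}; now {s2}.
Read 'a': s2→{s0}; now {s0}.
Read 'a': s0→{s2}; now {s2}.
State s2 is in {s2}.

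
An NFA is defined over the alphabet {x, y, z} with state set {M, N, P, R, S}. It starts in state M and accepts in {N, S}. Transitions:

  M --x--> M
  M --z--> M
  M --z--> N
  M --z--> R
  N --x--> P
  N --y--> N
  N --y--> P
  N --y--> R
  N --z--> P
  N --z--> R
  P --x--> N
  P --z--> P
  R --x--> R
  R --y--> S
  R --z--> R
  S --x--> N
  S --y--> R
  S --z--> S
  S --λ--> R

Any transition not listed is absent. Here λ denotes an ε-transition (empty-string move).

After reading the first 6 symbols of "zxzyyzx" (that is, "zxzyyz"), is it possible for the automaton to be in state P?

Yes

Start in {M}.
Read 'z': M→{M, N, R}; now {M, N, R}.
Read 'x': M→{M}, N→{P}, R→{R}; now {M, P, R}.
Read 'z': M→{M, N, R}, P→{P}, R→{R}; now {M, N, P, R}.
Read 'y': M→∅, N→{N, P, R}, P→∅, R→{S}; now {N, P, R, S}.
Read 'y': N→{N, P, R}, P→∅, R→{S}, S→{R}; now {N, P, R, S}.
Read 'z': N→{P, R}, P→{P}, R→{R}, S→{S}; now {P, R, S}.
State P is in {P, R, S}.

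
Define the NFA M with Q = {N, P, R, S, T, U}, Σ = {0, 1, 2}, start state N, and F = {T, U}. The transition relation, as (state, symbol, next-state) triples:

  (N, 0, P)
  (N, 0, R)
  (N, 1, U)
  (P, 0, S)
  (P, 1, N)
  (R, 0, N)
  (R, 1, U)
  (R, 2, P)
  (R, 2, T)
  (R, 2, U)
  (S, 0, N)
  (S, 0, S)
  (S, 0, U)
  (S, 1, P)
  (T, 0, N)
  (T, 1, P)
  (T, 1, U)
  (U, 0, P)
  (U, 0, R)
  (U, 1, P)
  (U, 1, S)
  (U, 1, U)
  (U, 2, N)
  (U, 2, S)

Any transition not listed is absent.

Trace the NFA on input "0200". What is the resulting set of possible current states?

Start in {N}.
Read '0': {N} → {P, R}.
Read '2': {P, R} → {P, T, U}.
Read '0': {P, T, U} → {N, P, R, S}.
Read '0': {N, P, R, S} → {N, P, R, S, U}.

{N, P, R, S, U}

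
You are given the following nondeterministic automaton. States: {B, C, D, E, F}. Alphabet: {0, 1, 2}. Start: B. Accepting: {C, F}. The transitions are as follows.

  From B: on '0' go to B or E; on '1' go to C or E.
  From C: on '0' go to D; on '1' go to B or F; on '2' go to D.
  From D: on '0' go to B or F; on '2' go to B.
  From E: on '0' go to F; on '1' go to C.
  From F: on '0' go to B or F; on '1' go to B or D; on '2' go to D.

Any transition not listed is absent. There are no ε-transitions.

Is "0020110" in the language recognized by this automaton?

Start in {B}.
Read '0': B→{B, E}; now {B, E}.
Read '0': B→{B, E}, E→{F}; now {B, E, F}.
Read '2': B→∅, E→∅, F→{D}; now {D}.
Read '0': D→{B, F}; now {B, F}.
Read '1': B→{C, E}, F→{B, D}; now {B, C, D, E}.
Read '1': B→{C, E}, C→{B, F}, D→∅, E→{C}; now {B, C, E, F}.
Read '0': B→{B, E}, C→{D}, E→{F}, F→{B, F}; now {B, D, E, F}.
The final set {B, D, E, F} contains the accepting state F.

Yes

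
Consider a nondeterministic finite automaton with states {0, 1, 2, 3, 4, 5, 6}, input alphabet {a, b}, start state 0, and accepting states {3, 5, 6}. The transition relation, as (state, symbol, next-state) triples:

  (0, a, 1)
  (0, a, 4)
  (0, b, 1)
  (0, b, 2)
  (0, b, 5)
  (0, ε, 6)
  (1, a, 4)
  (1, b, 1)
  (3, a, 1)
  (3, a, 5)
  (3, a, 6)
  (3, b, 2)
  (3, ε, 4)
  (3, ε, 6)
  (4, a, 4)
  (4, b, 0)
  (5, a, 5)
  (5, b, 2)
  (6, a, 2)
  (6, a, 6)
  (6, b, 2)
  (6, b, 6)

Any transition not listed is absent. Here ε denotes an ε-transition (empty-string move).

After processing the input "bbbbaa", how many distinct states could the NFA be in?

3

Start: ε-closure({0}) = {0, 6}.
Read 'b': 0→{1, 2, 5}, 6→{2, 6}; now {1, 2, 5, 6}.
Read 'b': 1→{1}, 2→∅, 5→{2}, 6→{2, 6}; now {1, 2, 6}.
Read 'b': 1→{1}, 2→∅, 6→{2, 6}; now {1, 2, 6}.
Read 'b': 1→{1}, 2→∅, 6→{2, 6}; now {1, 2, 6}.
Read 'a': 1→{4}, 2→∅, 6→{2, 6}; now {2, 4, 6}.
Read 'a': 2→∅, 4→{4}, 6→{2, 6}; now {2, 4, 6}.
That set has 3 states.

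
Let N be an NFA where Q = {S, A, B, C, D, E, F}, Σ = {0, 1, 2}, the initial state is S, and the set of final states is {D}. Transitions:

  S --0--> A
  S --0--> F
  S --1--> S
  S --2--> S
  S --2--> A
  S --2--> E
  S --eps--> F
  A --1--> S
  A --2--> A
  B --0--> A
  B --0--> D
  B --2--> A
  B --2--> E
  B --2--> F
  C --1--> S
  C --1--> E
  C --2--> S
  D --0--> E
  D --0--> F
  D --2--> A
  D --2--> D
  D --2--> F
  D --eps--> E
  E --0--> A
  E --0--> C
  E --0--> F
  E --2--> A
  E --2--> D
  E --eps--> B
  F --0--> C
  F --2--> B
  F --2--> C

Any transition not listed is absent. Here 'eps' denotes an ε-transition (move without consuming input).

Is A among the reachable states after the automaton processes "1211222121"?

Start: ε-closure({S}) = {S, F}.
Read '1': S→{S}, F→∅; union {S}; ε-closure = {S, F}.
Read '2': S→{S, A, E}, F→{B, C}; union {S, A, B, C, E}; ε-closure = {S, A, B, C, E, F}.
Read '1': S→{S}, A→{S}, B→∅, C→{S, E}, E→∅, F→∅; union {S, E}; ε-closure = {S, B, E, F}.
Read '1': S→{S}, B→∅, E→∅, F→∅; union {S}; ε-closure = {S, F}.
Read '2': S→{S, A, E}, F→{B, C}; union {S, A, B, C, E}; ε-closure = {S, A, B, C, E, F}.
Read '2': S→{S, A, E}, A→{A}, B→{A, E, F}, C→{S}, E→{A, D}, F→{B, C}; now {S, A, B, C, D, E, F}.
Read '2': S→{S, A, E}, A→{A}, B→{A, E, F}, C→{S}, D→{A, D, F}, E→{A, D}, F→{B, C}; now {S, A, B, C, D, E, F}.
Read '1': S→{S}, A→{S}, B→∅, C→{S, E}, D→∅, E→∅, F→∅; union {S, E}; ε-closure = {S, B, E, F}.
Read '2': S→{S, A, E}, B→{A, E, F}, E→{A, D}, F→{B, C}; now {S, A, B, C, D, E, F}.
Read '1': S→{S}, A→{S}, B→∅, C→{S, E}, D→∅, E→∅, F→∅; union {S, E}; ε-closure = {S, B, E, F}.
State A is not in {S, B, E, F}.

No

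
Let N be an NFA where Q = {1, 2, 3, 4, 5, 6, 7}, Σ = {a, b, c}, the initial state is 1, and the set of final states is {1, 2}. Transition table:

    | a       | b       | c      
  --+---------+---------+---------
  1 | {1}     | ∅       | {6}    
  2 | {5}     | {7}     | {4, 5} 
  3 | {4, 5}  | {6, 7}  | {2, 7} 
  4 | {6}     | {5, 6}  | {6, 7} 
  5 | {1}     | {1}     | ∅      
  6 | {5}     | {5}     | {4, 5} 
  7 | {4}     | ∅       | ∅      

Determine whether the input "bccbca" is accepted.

No

Start in {1}.
Read 'b': {1} → ∅.
The set is empty and remains empty for the remaining 5 symbols.
The final set ∅ contains no accepting state.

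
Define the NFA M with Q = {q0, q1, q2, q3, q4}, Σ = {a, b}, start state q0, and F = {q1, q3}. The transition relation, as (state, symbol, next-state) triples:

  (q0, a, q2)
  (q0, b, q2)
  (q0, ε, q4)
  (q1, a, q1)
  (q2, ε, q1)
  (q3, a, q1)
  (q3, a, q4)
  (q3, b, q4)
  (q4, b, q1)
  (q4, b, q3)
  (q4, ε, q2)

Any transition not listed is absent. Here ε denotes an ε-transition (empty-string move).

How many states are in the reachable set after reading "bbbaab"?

0

Start: ε-closure({q0}) = {q0, q1, q2, q4}.
Read 'b': q0→{q2}, q1→∅, q2→∅, q4→{q1, q3}; now {q1, q2, q3}.
Read 'b': q1→∅, q2→∅, q3→{q4}; union {q4}; ε-closure = {q1, q2, q4}.
Read 'b': q1→∅, q2→∅, q4→{q1, q3}; now {q1, q3}.
Read 'a': q1→{q1}, q3→{q1, q4}; union {q1, q4}; ε-closure = {q1, q2, q4}.
Read 'a': q1→{q1}, q2→∅, q4→∅; now {q1}.
Read 'b': q1→∅; now ∅.
That set has 0 states.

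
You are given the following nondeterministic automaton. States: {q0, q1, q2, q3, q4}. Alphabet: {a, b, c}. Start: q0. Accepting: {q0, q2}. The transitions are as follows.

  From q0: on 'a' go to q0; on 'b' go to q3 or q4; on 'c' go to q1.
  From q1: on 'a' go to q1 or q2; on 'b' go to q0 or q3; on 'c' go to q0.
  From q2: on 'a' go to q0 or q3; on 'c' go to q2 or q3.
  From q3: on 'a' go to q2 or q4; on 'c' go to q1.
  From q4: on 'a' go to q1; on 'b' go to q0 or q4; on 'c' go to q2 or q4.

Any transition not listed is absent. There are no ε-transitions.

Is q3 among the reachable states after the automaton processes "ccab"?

Start in {q0}.
Read 'c': {q0} → {q1}.
Read 'c': {q1} → {q0}.
Read 'a': {q0} → {q0}.
Read 'b': {q0} → {q3, q4}.
State q3 is in {q3, q4}.

Yes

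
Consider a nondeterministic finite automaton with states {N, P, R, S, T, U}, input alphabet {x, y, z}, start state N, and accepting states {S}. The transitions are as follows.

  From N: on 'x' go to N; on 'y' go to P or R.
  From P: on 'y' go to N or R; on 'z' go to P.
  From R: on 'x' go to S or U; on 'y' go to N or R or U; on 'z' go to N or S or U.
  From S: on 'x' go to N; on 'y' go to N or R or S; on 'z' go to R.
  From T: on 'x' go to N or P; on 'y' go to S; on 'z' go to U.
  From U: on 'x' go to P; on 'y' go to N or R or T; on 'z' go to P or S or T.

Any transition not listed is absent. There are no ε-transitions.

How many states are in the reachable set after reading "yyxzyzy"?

6

Start in {N}.
Read 'y': N→{P, R}; now {P, R}.
Read 'y': P→{N, R}, R→{N, R, U}; now {N, R, U}.
Read 'x': N→{N}, R→{S, U}, U→{P}; now {N, P, S, U}.
Read 'z': N→∅, P→{P}, S→{R}, U→{P, S, T}; now {P, R, S, T}.
Read 'y': P→{N, R}, R→{N, R, U}, S→{N, R, S}, T→{S}; now {N, R, S, U}.
Read 'z': N→∅, R→{N, S, U}, S→{R}, U→{P, S, T}; now {N, P, R, S, T, U}.
Read 'y': N→{P, R}, P→{N, R}, R→{N, R, U}, S→{N, R, S}, T→{S}, U→{N, R, T}; now {N, P, R, S, T, U}.
That set has 6 states.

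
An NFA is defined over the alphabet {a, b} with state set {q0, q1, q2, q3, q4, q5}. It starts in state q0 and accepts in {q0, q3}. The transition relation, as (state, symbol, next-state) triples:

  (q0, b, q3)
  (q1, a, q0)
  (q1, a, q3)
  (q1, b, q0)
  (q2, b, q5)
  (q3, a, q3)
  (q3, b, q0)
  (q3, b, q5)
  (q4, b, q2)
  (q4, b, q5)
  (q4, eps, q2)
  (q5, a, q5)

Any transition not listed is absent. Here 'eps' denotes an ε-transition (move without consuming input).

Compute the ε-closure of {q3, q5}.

{q3, q5}

Begin with {q3, q5}.
No ε-moves leave this set, so the closure equals the set itself.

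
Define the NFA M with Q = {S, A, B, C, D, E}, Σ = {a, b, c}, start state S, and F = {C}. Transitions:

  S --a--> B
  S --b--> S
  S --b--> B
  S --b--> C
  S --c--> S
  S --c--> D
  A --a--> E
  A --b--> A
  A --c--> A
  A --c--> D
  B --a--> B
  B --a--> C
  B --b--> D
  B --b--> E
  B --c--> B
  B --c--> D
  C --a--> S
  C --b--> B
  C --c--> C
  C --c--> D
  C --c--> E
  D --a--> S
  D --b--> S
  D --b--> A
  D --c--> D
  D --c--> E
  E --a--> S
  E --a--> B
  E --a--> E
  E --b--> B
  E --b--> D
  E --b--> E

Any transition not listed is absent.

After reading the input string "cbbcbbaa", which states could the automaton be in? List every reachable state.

{S, B, C, E}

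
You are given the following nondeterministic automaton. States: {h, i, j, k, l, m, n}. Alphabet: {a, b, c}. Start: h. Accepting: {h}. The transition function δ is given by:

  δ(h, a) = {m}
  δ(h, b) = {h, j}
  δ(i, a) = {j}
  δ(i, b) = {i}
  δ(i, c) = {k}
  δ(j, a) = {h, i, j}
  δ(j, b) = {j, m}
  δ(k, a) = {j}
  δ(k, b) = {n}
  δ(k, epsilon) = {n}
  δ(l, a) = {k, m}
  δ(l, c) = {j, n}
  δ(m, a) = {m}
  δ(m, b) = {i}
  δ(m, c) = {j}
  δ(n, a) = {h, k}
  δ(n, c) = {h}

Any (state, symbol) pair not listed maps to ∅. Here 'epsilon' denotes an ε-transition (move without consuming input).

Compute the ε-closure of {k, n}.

{k, n}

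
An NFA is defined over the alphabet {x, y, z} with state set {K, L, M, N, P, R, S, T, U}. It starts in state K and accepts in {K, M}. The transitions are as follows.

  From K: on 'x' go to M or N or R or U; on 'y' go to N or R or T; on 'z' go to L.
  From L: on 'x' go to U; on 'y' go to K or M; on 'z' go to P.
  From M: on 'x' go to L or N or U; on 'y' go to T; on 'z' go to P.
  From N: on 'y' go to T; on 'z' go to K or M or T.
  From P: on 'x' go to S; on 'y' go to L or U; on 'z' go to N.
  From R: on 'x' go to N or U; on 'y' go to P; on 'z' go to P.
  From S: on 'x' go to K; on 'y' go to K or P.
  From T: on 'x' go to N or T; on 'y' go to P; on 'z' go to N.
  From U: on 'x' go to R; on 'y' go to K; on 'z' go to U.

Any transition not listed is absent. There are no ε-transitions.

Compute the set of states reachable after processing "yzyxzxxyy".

Start in {K}.
Read 'y': {K} → {N, R, T}.
Read 'z': {N, R, T} → {K, M, N, P, T}.
Read 'y': {K, M, N, P, T} → {L, N, P, R, T, U}.
Read 'x': {L, N, P, R, T, U} → {N, R, S, T, U}.
Read 'z': {N, R, S, T, U} → {K, M, N, P, T, U}.
Read 'x': {K, M, N, P, T, U} → {L, M, N, R, S, T, U}.
Read 'x': {L, M, N, R, S, T, U} → {K, L, N, R, T, U}.
Read 'y': {K, L, N, R, T, U} → {K, M, N, P, R, T}.
Read 'y': {K, M, N, P, R, T} → {L, N, P, R, T, U}.

{L, N, P, R, T, U}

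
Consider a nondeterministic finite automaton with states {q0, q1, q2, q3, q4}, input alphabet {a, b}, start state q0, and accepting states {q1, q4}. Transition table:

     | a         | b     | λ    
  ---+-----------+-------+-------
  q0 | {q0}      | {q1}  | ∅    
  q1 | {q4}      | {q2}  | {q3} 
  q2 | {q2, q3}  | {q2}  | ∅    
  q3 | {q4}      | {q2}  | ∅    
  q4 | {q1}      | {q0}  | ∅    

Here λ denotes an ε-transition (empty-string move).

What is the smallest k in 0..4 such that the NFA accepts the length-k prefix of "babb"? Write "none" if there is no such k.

1

Start in {q0}.
Read 'b': {q0} → {q1, q3}.
None of the earlier sets intersect F, but {q1, q3} does.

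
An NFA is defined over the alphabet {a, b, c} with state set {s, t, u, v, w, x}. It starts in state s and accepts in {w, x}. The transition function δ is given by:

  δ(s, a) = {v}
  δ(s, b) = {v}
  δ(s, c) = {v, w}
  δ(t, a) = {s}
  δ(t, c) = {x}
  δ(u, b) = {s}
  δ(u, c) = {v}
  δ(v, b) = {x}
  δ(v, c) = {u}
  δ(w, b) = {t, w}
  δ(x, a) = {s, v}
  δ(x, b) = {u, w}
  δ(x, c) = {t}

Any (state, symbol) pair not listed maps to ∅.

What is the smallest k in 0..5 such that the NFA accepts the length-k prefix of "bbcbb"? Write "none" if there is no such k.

2

Start in {s}.
Read 'b': s→{v}; now {v}.
Read 'b': v→{x}; now {x}.
None of the earlier sets intersect F, but {x} does.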